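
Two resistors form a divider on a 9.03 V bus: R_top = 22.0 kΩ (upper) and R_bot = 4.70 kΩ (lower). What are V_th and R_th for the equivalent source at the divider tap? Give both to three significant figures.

V_th is the open-circuit tap voltage: 9.03 × 4.70/(22.0 + 4.70) = 1.59 V.
With the supply zeroed, R_top and R_bot appear in parallel from the tap: R_th = R_top‖R_bot = (22.0 × 4.70)/26.70 = 3.87 kΩ.

V_th = 1.59 V, R_th = 3.87 kΩ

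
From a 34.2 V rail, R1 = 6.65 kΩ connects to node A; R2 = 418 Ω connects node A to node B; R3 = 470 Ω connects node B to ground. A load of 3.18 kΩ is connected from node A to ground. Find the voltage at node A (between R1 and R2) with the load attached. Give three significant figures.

Below node A the series string R2+R3 = 888.0 Ω sits in parallel with the 3180 Ω load: 694.2 Ω.
V_A = 34.2 × 694.2/(6650 + 694.2) = 3.23 V.

V ≈ 3.23 V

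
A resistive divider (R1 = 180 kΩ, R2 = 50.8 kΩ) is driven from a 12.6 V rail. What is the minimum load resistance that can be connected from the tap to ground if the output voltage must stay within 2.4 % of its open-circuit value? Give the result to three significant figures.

R_L(min) ≈ 1.61 MΩ

Output resistance R_th = R1‖R2 = (180 × 50.8)/230.8 = 39.62 kΩ.
The fractional drop is R_th/(R_th + R_L); requiring this ≤ 0.0240 gives R_L ≥ R_th(1/0.0240 − 1) = 39.62 × 40.67 = 1.61 MΩ.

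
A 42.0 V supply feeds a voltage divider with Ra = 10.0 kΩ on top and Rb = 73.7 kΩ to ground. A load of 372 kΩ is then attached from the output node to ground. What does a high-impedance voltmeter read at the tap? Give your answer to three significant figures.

V_out ≈ 36.1 V

The load sits in parallel with Rb: Rb‖R_L = (73.7 × 372) / (73.7 + 372) = 61.51 kΩ.
V_out = 42.0 × 61.51 / (10.0 + 61.51) = 42.0 × 61.51/71.51 = 36.1 V.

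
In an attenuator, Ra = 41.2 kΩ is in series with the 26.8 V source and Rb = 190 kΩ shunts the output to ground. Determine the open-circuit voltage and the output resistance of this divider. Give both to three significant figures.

V_th = 22.0 V, R_th = 33.9 kΩ

V_th is the open-circuit tap voltage: 26.8 × 190/(41.2 + 190) = 22.0 V.
With the supply zeroed, Ra and Rb appear in parallel from the tap: R_th = Ra‖Rb = (41.2 × 190)/231.2 = 33.9 kΩ.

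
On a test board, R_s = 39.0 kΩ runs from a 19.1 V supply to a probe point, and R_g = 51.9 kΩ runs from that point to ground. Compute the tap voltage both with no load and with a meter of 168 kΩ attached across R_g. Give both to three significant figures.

Unloaded: 10.9 V; loaded: 9.63 V

Open-circuit: V = 19.1 × 51.9/(39.0 + 51.9) = 10.9 V.
With the load, R_g becomes R_g‖R_L = 39.65 kΩ, so V = 19.1 × 39.65/78.65 = 9.63 V.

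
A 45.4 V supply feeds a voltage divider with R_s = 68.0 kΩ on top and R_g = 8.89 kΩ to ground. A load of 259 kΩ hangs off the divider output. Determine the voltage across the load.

V_out ≈ 5.09 V

The load sits in parallel with R_g: R_g‖R_L = (8.89 × 259) / (8.89 + 259) = 8.595 kΩ.
V_out = 45.4 × 8.595 / (68.0 + 8.595) = 45.4 × 8.595/76.59 = 5.09 V.
(Unloaded it would have been 5.25 V.)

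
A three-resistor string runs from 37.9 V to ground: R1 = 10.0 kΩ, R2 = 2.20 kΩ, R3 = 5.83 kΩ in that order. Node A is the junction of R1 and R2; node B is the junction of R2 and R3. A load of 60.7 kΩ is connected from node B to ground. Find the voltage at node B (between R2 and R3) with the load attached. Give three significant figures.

V ≈ 11.5 V

At node B, R3 is in parallel with the load: R3‖R_L = 5.319 kΩ.
Below node A the resistance is R2 + (R3‖R_L) = 7.519 kΩ, so V_A = 37.9 × 7.519/17.52 = 16.27 V.
Then V_B = V_A × (R3‖R_L)/(R2 + R3‖R_L) = 16.27 × 5.319/7.519 = 11.5 V.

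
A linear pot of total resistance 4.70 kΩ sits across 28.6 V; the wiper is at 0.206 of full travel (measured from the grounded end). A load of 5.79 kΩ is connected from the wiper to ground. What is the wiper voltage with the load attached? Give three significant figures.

V ≈ 5.20 V

The wiper splits the pot into (1−α)R = 3732 Ω above and αR = 968.2 Ω below.
Lower section ‖ load = 829.5 Ω.
V_wiper = 28.6 × 829.5/(3732 + 829.5) = 5.20 V.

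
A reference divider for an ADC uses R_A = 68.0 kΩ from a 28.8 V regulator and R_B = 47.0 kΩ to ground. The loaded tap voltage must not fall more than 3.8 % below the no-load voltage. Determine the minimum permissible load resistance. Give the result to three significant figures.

R_L(min) ≈ 704 kΩ

Output resistance R_th = R_A‖R_B = (68.0 × 47.0)/115.0 = 27.79 kΩ.
The fractional drop is R_th/(R_th + R_L); requiring this ≤ 0.0380 gives R_L ≥ R_th(1/0.0380 − 1) = 27.79 × 25.32 = 704 kΩ.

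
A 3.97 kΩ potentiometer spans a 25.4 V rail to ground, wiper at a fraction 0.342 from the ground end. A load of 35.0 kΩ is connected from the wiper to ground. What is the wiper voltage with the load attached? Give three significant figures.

The wiper splits the pot into (1−α)R = 2.612 kΩ above and αR = 1.358 kΩ below.
Lower section ‖ load = 1.307 kΩ.
V_wiper = 25.4 × 1.307/(2.612 + 1.307) = 8.47 V.

V ≈ 8.47 V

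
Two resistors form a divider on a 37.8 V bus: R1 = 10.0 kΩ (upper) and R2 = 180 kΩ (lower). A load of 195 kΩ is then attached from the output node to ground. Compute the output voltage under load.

The load sits in parallel with R2: R2‖R_L = (180 × 195) / (180 + 195) = 93.60 kΩ.
V_out = 37.8 × 93.60 / (10.0 + 93.60) = 37.8 × 93.60/103.6 = 34.2 V.

V_out ≈ 34.2 V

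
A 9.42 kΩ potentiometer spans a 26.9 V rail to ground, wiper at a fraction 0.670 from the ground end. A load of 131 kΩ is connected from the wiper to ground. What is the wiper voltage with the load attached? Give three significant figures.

The wiper splits the pot into (1−α)R = 3.109 kΩ above and αR = 6.311 kΩ below.
Lower section ‖ load = 6.021 kΩ.
V_wiper = 26.9 × 6.021/(3.109 + 6.021) = 17.7 V.

V ≈ 17.7 V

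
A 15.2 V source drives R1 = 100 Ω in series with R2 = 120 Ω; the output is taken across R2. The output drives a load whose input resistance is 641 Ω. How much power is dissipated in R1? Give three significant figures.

Total resistance from the source is R1 + (R2‖R_L) = 201.1 Ω, so I = 15.2/201.1 Ω = 75.59 mA.
P = I²·R1 = (75.59 mA)² × 100 Ω = 571 mW.

P ≈ 571 mW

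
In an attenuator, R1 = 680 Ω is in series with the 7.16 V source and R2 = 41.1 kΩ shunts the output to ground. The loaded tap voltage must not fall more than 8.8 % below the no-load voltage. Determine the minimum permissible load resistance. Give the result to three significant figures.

Output resistance R_th = R1‖R2 = (680 × 41100)/41780 = 668.9 Ω.
The fractional drop is R_th/(R_th + R_L); requiring this ≤ 0.0880 gives R_L ≥ R_th(1/0.0880 − 1) = 668.9 × 10.36 = 6.93 kΩ.

R_L(min) ≈ 6.93 kΩ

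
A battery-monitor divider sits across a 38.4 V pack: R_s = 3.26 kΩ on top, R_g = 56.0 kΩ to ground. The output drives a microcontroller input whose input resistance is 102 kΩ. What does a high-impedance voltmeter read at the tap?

V_out ≈ 35.2 V

The load sits in parallel with R_g: R_g‖R_L = (56.0 × 102) / (56.0 + 102) = 36.15 kΩ.
V_out = 38.4 × 36.15 / (3.26 + 36.15) = 38.4 × 36.15/39.41 = 35.2 V.
(Unloaded it would have been 36.3 V.)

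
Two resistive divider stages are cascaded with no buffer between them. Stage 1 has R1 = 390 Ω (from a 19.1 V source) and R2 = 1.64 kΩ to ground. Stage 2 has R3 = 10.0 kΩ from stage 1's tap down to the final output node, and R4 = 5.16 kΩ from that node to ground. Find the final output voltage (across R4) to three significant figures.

Stage 2 presents R3+R4 = 15160 Ω as a load on stage 1's tap.
Stage 1's lower leg becomes R2‖(R3+R4) = 1480 Ω, so V_mid = 19.1 × 1480/1870 = 15.12 V.
Stage 2 is itself unloaded: V_out = V_mid × R4/(R3+R4) = 15.12 × 5160/15160 = 5.15 V.

V_out ≈ 5.15 V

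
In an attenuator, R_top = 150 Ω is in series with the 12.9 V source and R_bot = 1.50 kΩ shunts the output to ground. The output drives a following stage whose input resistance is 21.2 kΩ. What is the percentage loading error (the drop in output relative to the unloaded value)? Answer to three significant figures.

The divider's output (Thévenin) resistance is R_top‖R_bot = 136.4 Ω.
Fractional drop under load = R_th/(R_th + R_L) = 136.4 / (136.4 + 21200) = 0.006391.
So the output falls by 0.639 %.

0.639 %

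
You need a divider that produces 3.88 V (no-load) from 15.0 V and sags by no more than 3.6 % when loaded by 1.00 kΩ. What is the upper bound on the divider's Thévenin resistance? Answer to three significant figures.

Loading drop = R_th/(R_th + R_L) ≤ 0.0360, so R_th ≤ R_L · ε/(1−ε) = 1.00 kΩ × 0.0360/0.9640 = 37.3 Ω.

R_th ≤ 37.3 Ω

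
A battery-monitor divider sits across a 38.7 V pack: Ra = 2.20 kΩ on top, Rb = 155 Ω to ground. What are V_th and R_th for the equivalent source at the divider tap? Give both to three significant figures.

V_th is the open-circuit tap voltage: 38.7 × 155/(2200 + 155) = 2.55 V.
With the supply zeroed, Ra and Rb appear in parallel from the tap: R_th = Ra‖Rb = (2200 × 155)/2355 = 145 Ω.

V_th = 2.55 V, R_th = 145 Ω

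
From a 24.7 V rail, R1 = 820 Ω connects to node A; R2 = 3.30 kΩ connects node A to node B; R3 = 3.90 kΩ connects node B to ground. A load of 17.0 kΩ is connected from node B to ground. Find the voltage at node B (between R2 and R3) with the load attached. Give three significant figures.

At node B, R3 is in parallel with the load: R3‖R_L = 3172 Ω.
Below node A the resistance is R2 + (R3‖R_L) = 6472 Ω, so V_A = 24.7 × 6472/7292 = 21.92 V.
Then V_B = V_A × (R3‖R_L)/(R2 + R3‖R_L) = 21.92 × 3172/6472 = 10.7 V.

V ≈ 10.7 V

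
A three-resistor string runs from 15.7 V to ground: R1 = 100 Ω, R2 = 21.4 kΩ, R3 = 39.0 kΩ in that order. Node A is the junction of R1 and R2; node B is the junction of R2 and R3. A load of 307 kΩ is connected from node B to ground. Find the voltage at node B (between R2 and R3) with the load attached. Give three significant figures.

At node B, R3 is in parallel with the load: R3‖R_L = 34600 Ω.
Below node A the resistance is R2 + (R3‖R_L) = 56000 Ω, so V_A = 15.7 × 56000/56100 = 15.67 V.
Then V_B = V_A × (R3‖R_L)/(R2 + R3‖R_L) = 15.67 × 34600/56000 = 9.68 V.

V ≈ 9.68 V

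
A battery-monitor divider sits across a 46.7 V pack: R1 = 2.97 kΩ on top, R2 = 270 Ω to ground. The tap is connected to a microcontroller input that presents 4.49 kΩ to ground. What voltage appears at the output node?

V_out ≈ 3.69 V

The load sits in parallel with R2: R2‖R_L = (270 × 4490) / (270 + 4490) = 254.7 Ω.
V_out = 46.7 × 254.7 / (2970 + 254.7) = 46.7 × 254.7/3225 = 3.69 V.
(Unloaded it would have been 3.89 V.)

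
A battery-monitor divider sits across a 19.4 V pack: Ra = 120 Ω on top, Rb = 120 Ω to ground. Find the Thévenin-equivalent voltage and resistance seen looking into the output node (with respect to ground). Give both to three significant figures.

V_th = 9.70 V, R_th = 60.0 Ω

V_th is the open-circuit tap voltage: 19.4 × 120/(120 + 120) = 9.70 V.
With the supply zeroed, Ra and Rb appear in parallel from the tap: R_th = Ra‖Rb = (120 × 120)/240.0 = 60.0 Ω.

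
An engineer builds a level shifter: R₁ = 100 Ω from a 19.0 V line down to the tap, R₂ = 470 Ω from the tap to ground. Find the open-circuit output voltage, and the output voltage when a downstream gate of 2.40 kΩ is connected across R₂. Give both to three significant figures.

Unloaded: 15.7 V; loaded: 15.1 V

Open-circuit: V = 19.0 × 470/(100 + 470) = 15.7 V.
With the load, R₂ becomes R₂‖R_L = 393.0 Ω, so V = 19.0 × 393.0/493.0 = 15.1 V.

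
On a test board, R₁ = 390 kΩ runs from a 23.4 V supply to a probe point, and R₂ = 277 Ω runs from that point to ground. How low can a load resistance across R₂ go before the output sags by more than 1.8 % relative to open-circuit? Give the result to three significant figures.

Output resistance R_th = R₁‖R₂ = (390000 × 277)/390300 = 276.8 Ω.
The fractional drop is R_th/(R_th + R_L); requiring this ≤ 0.0180 gives R_L ≥ R_th(1/0.0180 − 1) = 276.8 × 54.56 = 15.1 kΩ.

R_L(min) ≈ 15.1 kΩ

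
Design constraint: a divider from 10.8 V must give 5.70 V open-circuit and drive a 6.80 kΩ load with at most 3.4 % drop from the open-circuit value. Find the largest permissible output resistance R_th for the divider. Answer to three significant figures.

R_th ≤ 239 Ω

Loading drop = R_th/(R_th + R_L) ≤ 0.0340, so R_th ≤ R_L · ε/(1−ε) = 6.80 kΩ × 0.0340/0.9660 = 239 Ω.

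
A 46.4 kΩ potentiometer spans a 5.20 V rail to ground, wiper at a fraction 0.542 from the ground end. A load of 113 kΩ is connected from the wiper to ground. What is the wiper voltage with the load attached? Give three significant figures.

V ≈ 2.56 V

The wiper splits the pot into (1−α)R = 21.25 kΩ above and αR = 25.15 kΩ below.
Lower section ‖ load = 20.57 kΩ.
V_wiper = 5.20 × 20.57/(21.25 + 20.57) = 2.56 V.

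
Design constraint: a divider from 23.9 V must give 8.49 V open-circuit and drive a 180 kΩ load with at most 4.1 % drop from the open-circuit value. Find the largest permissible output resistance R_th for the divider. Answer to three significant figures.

Loading drop = R_th/(R_th + R_L) ≤ 0.0410, so R_th ≤ R_L · ε/(1−ε) = 180 kΩ × 0.0410/0.9590 = 7.70 kΩ.

R_th ≤ 7.70 kΩ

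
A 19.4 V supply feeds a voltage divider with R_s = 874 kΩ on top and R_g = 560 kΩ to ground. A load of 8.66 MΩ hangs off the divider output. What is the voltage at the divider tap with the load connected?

The load sits in parallel with R_g: R_g‖R_L = (560 × 8660) / (560 + 8660) = 526.0 kΩ.
V_out = 19.4 × 526.0 / (874 + 526.0) = 19.4 × 526.0/1400 = 7.29 V.

V_out ≈ 7.29 V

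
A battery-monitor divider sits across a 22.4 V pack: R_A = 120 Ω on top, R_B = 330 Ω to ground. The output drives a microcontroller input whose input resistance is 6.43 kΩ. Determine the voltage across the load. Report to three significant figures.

The load sits in parallel with R_B: R_B‖R_L = (330 × 6430) / (330 + 6430) = 313.9 Ω.
V_out = 22.4 × 313.9 / (120 + 313.9) = 22.4 × 313.9/433.9 = 16.2 V.

V_out ≈ 16.2 V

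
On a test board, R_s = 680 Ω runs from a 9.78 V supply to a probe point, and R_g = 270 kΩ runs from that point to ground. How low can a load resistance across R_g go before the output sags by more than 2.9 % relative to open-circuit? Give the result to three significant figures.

R_L(min) ≈ 22.7 kΩ

Output resistance R_th = R_s‖R_g = (680 × 270000)/270700 = 678.3 Ω.
The fractional drop is R_th/(R_th + R_L); requiring this ≤ 0.0290 gives R_L ≥ R_th(1/0.0290 − 1) = 678.3 × 33.48 = 22.7 kΩ.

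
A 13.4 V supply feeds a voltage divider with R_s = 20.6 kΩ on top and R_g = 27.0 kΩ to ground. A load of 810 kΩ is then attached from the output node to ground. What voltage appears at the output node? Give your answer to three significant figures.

V_out ≈ 7.49 V

The load sits in parallel with R_g: R_g‖R_L = (27.0 × 810) / (27.0 + 810) = 26.13 kΩ.
V_out = 13.4 × 26.13 / (20.6 + 26.13) = 13.4 × 26.13/46.73 = 7.49 V.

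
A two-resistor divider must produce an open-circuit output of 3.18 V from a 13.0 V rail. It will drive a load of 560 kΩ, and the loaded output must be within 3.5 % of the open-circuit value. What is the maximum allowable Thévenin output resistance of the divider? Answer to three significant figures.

R_th ≤ 20.3 kΩ

Loading drop = R_th/(R_th + R_L) ≤ 0.0350, so R_th ≤ R_L · ε/(1−ε) = 560 kΩ × 0.0350/0.9650 = 20.3 kΩ.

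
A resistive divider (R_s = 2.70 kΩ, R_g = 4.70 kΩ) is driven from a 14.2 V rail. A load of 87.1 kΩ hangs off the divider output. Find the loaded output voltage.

V_out ≈ 8.84 V

The load sits in parallel with R_g: R_g‖R_L = (4.70 × 87.1) / (4.70 + 87.1) = 4.459 kΩ.
V_out = 14.2 × 4.459 / (2.70 + 4.459) = 14.2 × 4.459/7.159 = 8.84 V.
(Unloaded it would have been 9.02 V.)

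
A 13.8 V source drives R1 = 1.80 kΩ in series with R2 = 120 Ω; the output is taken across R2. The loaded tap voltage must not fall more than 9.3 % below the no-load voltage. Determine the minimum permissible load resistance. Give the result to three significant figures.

Output resistance R_th = R1‖R2 = (1800 × 120)/1920 = 112.5 Ω.
The fractional drop is R_th/(R_th + R_L); requiring this ≤ 0.0930 gives R_L ≥ R_th(1/0.0930 − 1) = 112.5 × 9.753 = 1.10 kΩ.

R_L(min) ≈ 1.10 kΩ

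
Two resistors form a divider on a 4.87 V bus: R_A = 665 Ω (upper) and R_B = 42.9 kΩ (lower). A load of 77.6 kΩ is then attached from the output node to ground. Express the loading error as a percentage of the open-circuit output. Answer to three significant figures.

0.837 %

The divider's output (Thévenin) resistance is R_A‖R_B = 654.8 Ω.
Fractional drop under load = R_th/(R_th + R_L) = 654.8 / (654.8 + 77600) = 0.008368.
So the output falls by 0.837 %.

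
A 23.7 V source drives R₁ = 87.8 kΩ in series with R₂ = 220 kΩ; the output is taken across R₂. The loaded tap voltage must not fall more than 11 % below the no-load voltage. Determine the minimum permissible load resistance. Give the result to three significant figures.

R_L(min) ≈ 508 kΩ

Output resistance R_th = R₁‖R₂ = (87.8 × 220)/307.8 = 62.76 kΩ.
The fractional drop is R_th/(R_th + R_L); requiring this ≤ 0.110 gives R_L ≥ R_th(1/0.110 − 1) = 62.76 × 8.091 = 508 kΩ.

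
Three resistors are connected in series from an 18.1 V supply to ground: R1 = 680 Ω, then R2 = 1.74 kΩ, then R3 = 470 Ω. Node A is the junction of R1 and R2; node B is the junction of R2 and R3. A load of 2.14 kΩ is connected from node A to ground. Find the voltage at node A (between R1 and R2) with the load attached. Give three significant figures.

Below node A the series string R2+R3 = 2210 Ω sits in parallel with the 2140 Ω load: 1087 Ω.
V_A = 18.1 × 1087/(680 + 1087) = 11.1 V.

V ≈ 11.1 V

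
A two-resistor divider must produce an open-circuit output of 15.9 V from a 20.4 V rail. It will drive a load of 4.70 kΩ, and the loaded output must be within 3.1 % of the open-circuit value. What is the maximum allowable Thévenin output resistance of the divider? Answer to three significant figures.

Loading drop = R_th/(R_th + R_L) ≤ 0.0310, so R_th ≤ R_L · ε/(1−ε) = 4.70 kΩ × 0.0310/0.9690 = 150 Ω.
(Any R1, R2 with R2/(R1+R2) = 0.779 and R1‖R2 ≤ 150 Ω will meet the spec.)

R_th ≤ 150 Ω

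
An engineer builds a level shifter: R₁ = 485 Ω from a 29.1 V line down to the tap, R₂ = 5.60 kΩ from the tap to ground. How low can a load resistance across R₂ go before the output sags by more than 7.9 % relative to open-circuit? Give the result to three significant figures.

Output resistance R_th = R₁‖R₂ = (485 × 5600)/6085 = 446.3 Ω.
The fractional drop is R_th/(R_th + R_L); requiring this ≤ 0.0790 gives R_L ≥ R_th(1/0.0790 − 1) = 446.3 × 11.66 = 5.20 kΩ.

R_L(min) ≈ 5.20 kΩ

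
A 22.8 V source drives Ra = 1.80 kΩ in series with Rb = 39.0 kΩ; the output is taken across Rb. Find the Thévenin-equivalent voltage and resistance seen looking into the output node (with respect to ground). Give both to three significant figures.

V_th is the open-circuit tap voltage: 22.8 × 39.0/(1.80 + 39.0) = 21.8 V.
With the supply zeroed, Ra and Rb appear in parallel from the tap: R_th = Ra‖Rb = (1.80 × 39.0)/40.80 = 1.72 kΩ.

V_th = 21.8 V, R_th = 1.72 kΩ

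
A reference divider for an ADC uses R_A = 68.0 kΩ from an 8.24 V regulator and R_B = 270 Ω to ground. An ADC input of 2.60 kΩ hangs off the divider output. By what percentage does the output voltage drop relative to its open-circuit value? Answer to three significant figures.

Unloaded V = 8.24 × 270/68270 = 0.032588 V.
Loaded: R_B‖R_L = 244.6 Ω, giving V = 8.24 × 244.6/68240 = 0.029533 V.
Drop = (0.032588 − 0.029533) / 0.032588 = 9.37 %.

9.37 %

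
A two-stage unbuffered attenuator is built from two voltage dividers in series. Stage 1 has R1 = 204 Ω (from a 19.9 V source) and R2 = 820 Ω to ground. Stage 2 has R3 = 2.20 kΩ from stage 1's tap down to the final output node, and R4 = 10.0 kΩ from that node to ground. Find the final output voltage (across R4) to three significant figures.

Stage 2 presents R3+R4 = 12200 Ω as a load on stage 1's tap.
Stage 1's lower leg becomes R2‖(R3+R4) = 768.4 Ω, so V_mid = 19.9 × 768.4/972.4 = 15.72 V.
Stage 2 is itself unloaded: V_out = V_mid × R4/(R3+R4) = 15.72 × 10000/12200 = 12.9 V.

V_out ≈ 12.9 V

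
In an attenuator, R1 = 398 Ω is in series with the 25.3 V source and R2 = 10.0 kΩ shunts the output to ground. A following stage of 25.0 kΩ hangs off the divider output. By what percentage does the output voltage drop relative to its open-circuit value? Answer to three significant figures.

1.51 %

The divider's output (Thévenin) resistance is R1‖R2 = 382.8 Ω.
Fractional drop under load = R_th/(R_th + R_L) = 382.8 / (382.8 + 25000) = 0.01508.
So the output falls by 1.51 %.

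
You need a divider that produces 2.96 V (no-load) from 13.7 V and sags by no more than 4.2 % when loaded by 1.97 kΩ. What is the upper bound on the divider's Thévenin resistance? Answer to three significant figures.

Loading drop = R_th/(R_th + R_L) ≤ 0.0420, so R_th ≤ R_L · ε/(1−ε) = 1.97 kΩ × 0.0420/0.9580 = 86.4 Ω.

R_th ≤ 86.4 Ω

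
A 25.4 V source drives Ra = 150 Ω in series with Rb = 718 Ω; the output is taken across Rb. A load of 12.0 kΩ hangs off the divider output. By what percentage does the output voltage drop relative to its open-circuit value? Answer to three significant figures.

The divider's output (Thévenin) resistance is Ra‖Rb = 124.1 Ω.
Fractional drop under load = R_th/(R_th + R_L) = 124.1 / (124.1 + 12000) = 0.01023.
So the output falls by 1.02 %.

1.02 %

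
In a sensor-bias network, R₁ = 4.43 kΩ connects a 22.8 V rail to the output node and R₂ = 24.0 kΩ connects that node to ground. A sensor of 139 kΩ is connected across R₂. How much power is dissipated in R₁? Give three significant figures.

P ≈ 3.72 mW

Total resistance from the source is R₁ + (R₂‖R_L) = 24.90 kΩ, so I = 22.8/24.90 kΩ = 0.9158 mA.
P = I²·R₁ = (0.9158 mA)² × 4.43 kΩ = 3.72 mW.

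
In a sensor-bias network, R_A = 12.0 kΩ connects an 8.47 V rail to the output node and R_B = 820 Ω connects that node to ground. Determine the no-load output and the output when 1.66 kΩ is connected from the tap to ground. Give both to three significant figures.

Open-circuit: V = 8.47 × 820/(12000 + 820) = 0.542 V.
With the load, R_B becomes R_B‖R_L = 548.9 Ω, so V = 8.47 × 548.9/12550 = 0.370 V.

Unloaded: 0.542 V; loaded: 0.370 V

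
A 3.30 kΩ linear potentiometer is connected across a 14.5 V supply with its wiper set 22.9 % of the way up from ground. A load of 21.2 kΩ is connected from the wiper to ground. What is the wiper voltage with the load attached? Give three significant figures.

The wiper splits the pot into (1−α)R = 2544 Ω above and αR = 755.7 Ω below.
Lower section ‖ load = 729.7 Ω.
V_wiper = 14.5 × 729.7/(2544 + 729.7) = 3.23 V.

V ≈ 3.23 V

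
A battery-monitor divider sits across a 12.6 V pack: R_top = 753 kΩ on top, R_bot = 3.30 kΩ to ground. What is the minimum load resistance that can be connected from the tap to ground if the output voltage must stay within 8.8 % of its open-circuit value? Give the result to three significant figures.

Output resistance R_th = R_top‖R_bot = (753 × 3.30)/756.3 = 3.286 kΩ.
The fractional drop is R_th/(R_th + R_L); requiring this ≤ 0.0880 gives R_L ≥ R_th(1/0.0880 − 1) = 3.286 × 10.36 = 34.1 kΩ.

R_L(min) ≈ 34.1 kΩ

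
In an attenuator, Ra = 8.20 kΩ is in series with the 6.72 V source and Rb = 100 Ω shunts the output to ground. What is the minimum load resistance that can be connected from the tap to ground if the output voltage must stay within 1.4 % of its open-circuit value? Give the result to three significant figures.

R_L(min) ≈ 6.96 kΩ

Output resistance R_th = Ra‖Rb = (8200 × 100)/8300 = 98.80 Ω.
The fractional drop is R_th/(R_th + R_L); requiring this ≤ 0.0140 gives R_L ≥ R_th(1/0.0140 − 1) = 98.80 × 70.43 = 6.96 kΩ.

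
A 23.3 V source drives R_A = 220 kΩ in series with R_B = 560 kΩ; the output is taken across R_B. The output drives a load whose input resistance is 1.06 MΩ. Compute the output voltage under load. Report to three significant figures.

The load sits in parallel with R_B: R_B‖R_L = (560 × 1060) / (560 + 1060) = 366.4 kΩ.
V_out = 23.3 × 366.4 / (220 + 366.4) = 23.3 × 366.4/586.4 = 14.6 V.

V_out ≈ 14.6 V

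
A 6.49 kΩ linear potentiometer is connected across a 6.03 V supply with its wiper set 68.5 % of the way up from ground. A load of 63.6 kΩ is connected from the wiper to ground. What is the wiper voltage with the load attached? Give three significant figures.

The wiper splits the pot into (1−α)R = 2.044 kΩ above and αR = 4.446 kΩ below.
Lower section ‖ load = 4.155 kΩ.
V_wiper = 6.03 × 4.155/(2.044 + 4.155) = 4.04 V.

V ≈ 4.04 V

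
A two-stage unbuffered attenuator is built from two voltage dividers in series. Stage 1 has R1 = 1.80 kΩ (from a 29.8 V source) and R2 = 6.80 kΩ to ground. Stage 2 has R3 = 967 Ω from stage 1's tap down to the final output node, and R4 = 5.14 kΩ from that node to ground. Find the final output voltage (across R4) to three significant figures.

Stage 2 presents R3+R4 = 6107 Ω as a load on stage 1's tap.
Stage 1's lower leg becomes R2‖(R3+R4) = 3217 Ω, so V_mid = 29.8 × 3217/5017 = 19.11 V.
Stage 2 is itself unloaded: V_out = V_mid × R4/(R3+R4) = 19.11 × 5140/6107 = 16.1 V.

V_out ≈ 16.1 V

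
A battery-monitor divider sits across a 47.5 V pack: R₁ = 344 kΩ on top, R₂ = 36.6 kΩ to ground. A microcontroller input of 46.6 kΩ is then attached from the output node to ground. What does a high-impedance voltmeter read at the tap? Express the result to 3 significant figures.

V_out ≈ 2.67 V

The load sits in parallel with R₂: R₂‖R_L = (36.6 × 46.6) / (36.6 + 46.6) = 20.50 kΩ.
V_out = 47.5 × 20.50 / (344 + 20.50) = 47.5 × 20.50/364.5 = 2.67 V.
(Unloaded it would have been 4.57 V.)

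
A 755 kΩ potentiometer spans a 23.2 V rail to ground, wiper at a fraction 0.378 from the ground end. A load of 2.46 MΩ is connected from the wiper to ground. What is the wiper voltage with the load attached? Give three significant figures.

The wiper splits the pot into (1−α)R = 469.6 kΩ above and αR = 285.4 kΩ below.
Lower section ‖ load = 255.7 kΩ.
V_wiper = 23.2 × 255.7/(469.6 + 255.7) = 8.18 V.

V ≈ 8.18 V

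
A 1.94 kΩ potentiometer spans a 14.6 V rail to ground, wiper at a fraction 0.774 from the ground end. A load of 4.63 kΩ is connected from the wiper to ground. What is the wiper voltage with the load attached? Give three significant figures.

V ≈ 10.5 V

The wiper splits the pot into (1−α)R = 438.4 Ω above and αR = 1502 Ω below.
Lower section ‖ load = 1134 Ω.
V_wiper = 14.6 × 1134/(438.4 + 1134) = 10.5 V.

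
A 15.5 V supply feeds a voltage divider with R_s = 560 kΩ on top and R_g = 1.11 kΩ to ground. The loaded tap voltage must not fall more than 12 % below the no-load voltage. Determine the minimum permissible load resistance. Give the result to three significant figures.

Output resistance R_th = R_s‖R_g = (560 × 1.11)/561.1 = 1.108 kΩ.
The fractional drop is R_th/(R_th + R_L); requiring this ≤ 0.120 gives R_L ≥ R_th(1/0.120 − 1) = 1.108 × 7.333 = 8.12 kΩ.

R_L(min) ≈ 8.12 kΩ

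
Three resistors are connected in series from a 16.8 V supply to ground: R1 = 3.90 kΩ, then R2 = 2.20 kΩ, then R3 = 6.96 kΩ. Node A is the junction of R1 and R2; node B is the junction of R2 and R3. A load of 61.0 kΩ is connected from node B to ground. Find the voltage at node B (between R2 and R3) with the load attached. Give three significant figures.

At node B, R3 is in parallel with the load: R3‖R_L = 6.247 kΩ.
Below node A the resistance is R2 + (R3‖R_L) = 8.447 kΩ, so V_A = 16.8 × 8.447/12.35 = 11.49 V.
Then V_B = V_A × (R3‖R_L)/(R2 + R3‖R_L) = 11.49 × 6.247/8.447 = 8.50 V.

V ≈ 8.50 V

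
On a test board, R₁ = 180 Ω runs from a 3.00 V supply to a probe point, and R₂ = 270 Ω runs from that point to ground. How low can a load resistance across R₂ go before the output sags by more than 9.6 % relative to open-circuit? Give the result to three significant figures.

Output resistance R_th = R₁‖R₂ = (180 × 270)/450.0 = 108.0 Ω.
The fractional drop is R_th/(R_th + R_L); requiring this ≤ 0.0960 gives R_L ≥ R_th(1/0.0960 − 1) = 108.0 × 9.417 = 1.02 kΩ.

R_L(min) ≈ 1.02 kΩ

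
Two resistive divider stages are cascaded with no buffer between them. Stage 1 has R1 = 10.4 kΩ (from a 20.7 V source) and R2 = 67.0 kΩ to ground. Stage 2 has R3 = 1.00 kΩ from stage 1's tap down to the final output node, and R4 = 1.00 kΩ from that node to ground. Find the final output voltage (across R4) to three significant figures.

V_out ≈ 1.63 V

Stage 2 presents R3+R4 = 2.000 kΩ as a load on stage 1's tap.
Stage 1's lower leg becomes R2‖(R3+R4) = 1.942 kΩ, so V_mid = 20.7 × 1.942/12.34 = 3.257 V.
Stage 2 is itself unloaded: V_out = V_mid × R4/(R3+R4) = 3.257 × 1.00/2.000 = 1.63 V.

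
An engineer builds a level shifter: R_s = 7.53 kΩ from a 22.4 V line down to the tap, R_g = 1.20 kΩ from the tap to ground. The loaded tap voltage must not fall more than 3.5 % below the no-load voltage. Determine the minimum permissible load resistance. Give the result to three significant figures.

R_L(min) ≈ 28.5 kΩ

Output resistance R_th = R_s‖R_g = (7.53 × 1.20)/8.730 = 1.035 kΩ.
The fractional drop is R_th/(R_th + R_L); requiring this ≤ 0.0350 gives R_L ≥ R_th(1/0.0350 − 1) = 1.035 × 27.57 = 28.5 kΩ.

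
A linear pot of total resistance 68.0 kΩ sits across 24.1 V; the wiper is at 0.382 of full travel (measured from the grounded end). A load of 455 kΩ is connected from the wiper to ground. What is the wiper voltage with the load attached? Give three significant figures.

V ≈ 8.89 V

The wiper splits the pot into (1−α)R = 42.02 kΩ above and αR = 25.98 kΩ below.
Lower section ‖ load = 24.57 kΩ.
V_wiper = 24.1 × 24.57/(42.02 + 24.57) = 8.89 V.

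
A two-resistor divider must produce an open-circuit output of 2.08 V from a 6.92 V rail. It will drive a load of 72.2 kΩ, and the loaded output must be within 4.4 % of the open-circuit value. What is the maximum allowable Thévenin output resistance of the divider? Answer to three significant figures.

R_th ≤ 3.32 kΩ

Loading drop = R_th/(R_th + R_L) ≤ 0.0440, so R_th ≤ R_L · ε/(1−ε) = 72.2 kΩ × 0.0440/0.9560 = 3.32 kΩ.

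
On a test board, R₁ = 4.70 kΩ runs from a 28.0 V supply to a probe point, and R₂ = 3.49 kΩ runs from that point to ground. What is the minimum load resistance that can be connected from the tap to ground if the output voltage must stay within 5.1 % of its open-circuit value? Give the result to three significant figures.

Output resistance R_th = R₁‖R₂ = (4.70 × 3.49)/8.190 = 2.003 kΩ.
The fractional drop is R_th/(R_th + R_L); requiring this ≤ 0.0510 gives R_L ≥ R_th(1/0.0510 − 1) = 2.003 × 18.61 = 37.3 kΩ.

R_L(min) ≈ 37.3 kΩ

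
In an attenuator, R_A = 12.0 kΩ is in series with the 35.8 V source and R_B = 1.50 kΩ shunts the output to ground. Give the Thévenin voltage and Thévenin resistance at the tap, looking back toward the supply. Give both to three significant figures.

V_th = 3.98 V, R_th = 1.33 kΩ

V_th is the open-circuit tap voltage: 35.8 × 1.50/(12.0 + 1.50) = 3.98 V.
With the supply zeroed, R_A and R_B appear in parallel from the tap: R_th = R_A‖R_B = (12.0 × 1.50)/13.50 = 1.33 kΩ.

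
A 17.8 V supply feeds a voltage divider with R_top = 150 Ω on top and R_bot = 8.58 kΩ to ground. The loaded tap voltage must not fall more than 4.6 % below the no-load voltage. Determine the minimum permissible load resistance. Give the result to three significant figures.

Output resistance R_th = R_top‖R_bot = (150 × 8580)/8730 = 147.4 Ω.
The fractional drop is R_th/(R_th + R_L); requiring this ≤ 0.0460 gives R_L ≥ R_th(1/0.0460 − 1) = 147.4 × 20.74 = 3.06 kΩ.

R_L(min) ≈ 3.06 kΩ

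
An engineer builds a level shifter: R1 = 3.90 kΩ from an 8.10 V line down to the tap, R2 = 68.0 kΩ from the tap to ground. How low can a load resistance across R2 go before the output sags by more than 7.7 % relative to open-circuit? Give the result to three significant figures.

Output resistance R_th = R1‖R2 = (3.90 × 68.0)/71.90 = 3.688 kΩ.
The fractional drop is R_th/(R_th + R_L); requiring this ≤ 0.0770 gives R_L ≥ R_th(1/0.0770 − 1) = 3.688 × 11.99 = 44.2 kΩ.

R_L(min) ≈ 44.2 kΩ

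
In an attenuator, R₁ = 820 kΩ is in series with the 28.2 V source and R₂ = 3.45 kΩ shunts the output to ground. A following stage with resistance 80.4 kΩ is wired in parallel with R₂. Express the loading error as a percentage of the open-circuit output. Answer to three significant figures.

4.10 %

The divider's output (Thévenin) resistance is R₁‖R₂ = 3.436 kΩ.
Fractional drop under load = R_th/(R_th + R_L) = 3.436 / (3.436 + 80.4) = 0.04098.
So the output falls by 4.10 %.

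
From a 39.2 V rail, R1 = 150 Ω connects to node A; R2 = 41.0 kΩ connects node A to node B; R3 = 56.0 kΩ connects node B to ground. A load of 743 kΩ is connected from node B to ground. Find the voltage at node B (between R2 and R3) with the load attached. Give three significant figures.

At node B, R3 is in parallel with the load: R3‖R_L = 52080 Ω.
Below node A the resistance is R2 + (R3‖R_L) = 93080 Ω, so V_A = 39.2 × 93080/93230 = 39.14 V.
Then V_B = V_A × (R3‖R_L)/(R2 + R3‖R_L) = 39.14 × 52080/93080 = 21.9 V.

V ≈ 21.9 V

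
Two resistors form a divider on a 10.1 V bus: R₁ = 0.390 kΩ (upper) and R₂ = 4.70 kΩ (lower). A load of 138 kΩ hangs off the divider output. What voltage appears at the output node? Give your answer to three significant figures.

The load sits in parallel with R₂: R₂‖R_L = (4700 × 138000) / (4700 + 138000) = 4545 Ω.
V_out = 10.1 × 4545 / (390 + 4545) = 10.1 × 4545/4935 = 9.30 V.

V_out ≈ 9.30 V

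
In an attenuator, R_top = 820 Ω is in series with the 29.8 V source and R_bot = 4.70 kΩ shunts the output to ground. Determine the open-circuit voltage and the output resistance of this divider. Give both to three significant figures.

V_th = 25.4 V, R_th = 698 Ω

V_th is the open-circuit tap voltage: 29.8 × 4700/(820 + 4700) = 25.4 V.
With the supply zeroed, R_top and R_bot appear in parallel from the tap: R_th = R_top‖R_bot = (820 × 4700)/5520 = 698 Ω.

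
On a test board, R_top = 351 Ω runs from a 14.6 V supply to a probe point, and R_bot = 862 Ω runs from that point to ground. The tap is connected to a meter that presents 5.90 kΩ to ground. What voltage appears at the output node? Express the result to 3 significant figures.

V_out ≈ 9.95 V

The load sits in parallel with R_bot: R_bot‖R_L = (862 × 5900) / (862 + 5900) = 752.1 Ω.
V_out = 14.6 × 752.1 / (351 + 752.1) = 14.6 × 752.1/1103 = 9.95 V.
(Unloaded it would have been 10.4 V.)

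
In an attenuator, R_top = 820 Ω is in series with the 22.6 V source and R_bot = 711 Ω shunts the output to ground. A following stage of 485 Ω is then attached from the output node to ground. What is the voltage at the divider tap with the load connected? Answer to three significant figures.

The load sits in parallel with R_bot: R_bot‖R_L = (711 × 485) / (711 + 485) = 288.3 Ω.
V_out = 22.6 × 288.3 / (820 + 288.3) = 22.6 × 288.3/1108 = 5.88 V.

V_out ≈ 5.88 V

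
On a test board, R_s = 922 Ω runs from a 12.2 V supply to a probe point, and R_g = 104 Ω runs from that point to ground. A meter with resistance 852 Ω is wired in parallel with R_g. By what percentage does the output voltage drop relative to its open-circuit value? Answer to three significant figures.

9.88 %

The divider's output (Thévenin) resistance is R_s‖R_g = 93.46 Ω.
Fractional drop under load = R_th/(R_th + R_L) = 93.46 / (93.46 + 852) = 0.09885.
So the output falls by 9.88 %.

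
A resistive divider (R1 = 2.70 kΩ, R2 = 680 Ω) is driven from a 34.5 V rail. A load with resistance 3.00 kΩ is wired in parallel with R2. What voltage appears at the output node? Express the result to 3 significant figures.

V_out ≈ 5.88 V

The load sits in parallel with R2: R2‖R_L = (680 × 3000) / (680 + 3000) = 554.3 Ω.
V_out = 34.5 × 554.3 / (2700 + 554.3) = 34.5 × 554.3/3254 = 5.88 V.
(Unloaded it would have been 6.94 V.)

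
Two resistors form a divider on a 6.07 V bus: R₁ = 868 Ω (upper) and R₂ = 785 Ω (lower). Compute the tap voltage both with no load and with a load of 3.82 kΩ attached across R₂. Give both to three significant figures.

Open-circuit: V = 6.07 × 785/(868 + 785) = 2.88 V.
With the load, R₂ becomes R₂‖R_L = 651.2 Ω, so V = 6.07 × 651.2/1519 = 2.60 V.

Unloaded: 2.88 V; loaded: 2.60 V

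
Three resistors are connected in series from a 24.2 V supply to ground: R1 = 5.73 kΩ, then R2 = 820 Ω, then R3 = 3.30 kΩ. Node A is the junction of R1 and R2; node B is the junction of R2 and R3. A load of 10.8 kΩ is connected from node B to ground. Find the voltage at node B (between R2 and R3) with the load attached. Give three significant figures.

At node B, R3 is in parallel with the load: R3‖R_L = 2528 Ω.
Below node A the resistance is R2 + (R3‖R_L) = 3348 Ω, so V_A = 24.2 × 3348/9078 = 8.924 V.
Then V_B = V_A × (R3‖R_L)/(R2 + R3‖R_L) = 8.924 × 2528/3348 = 6.74 V.

V ≈ 6.74 V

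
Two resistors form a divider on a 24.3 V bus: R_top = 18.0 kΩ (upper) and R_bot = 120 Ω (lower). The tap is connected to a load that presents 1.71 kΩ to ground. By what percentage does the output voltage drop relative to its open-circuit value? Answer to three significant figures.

6.52 %

The divider's output (Thévenin) resistance is R_top‖R_bot = 119.2 Ω.
Fractional drop under load = R_th/(R_th + R_L) = 119.2 / (119.2 + 1710) = 0.06517.
So the output falls by 6.52 %.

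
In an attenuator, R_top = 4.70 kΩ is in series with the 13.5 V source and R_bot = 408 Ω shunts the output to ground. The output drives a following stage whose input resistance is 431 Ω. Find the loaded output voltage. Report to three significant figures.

The load sits in parallel with R_bot: R_bot‖R_L = (408 × 431) / (408 + 431) = 209.6 Ω.
V_out = 13.5 × 209.6 / (4700 + 209.6) = 13.5 × 209.6/4910 = 0.576 V.
(Unloaded it would have been 1.08 V.)

V_out ≈ 0.576 V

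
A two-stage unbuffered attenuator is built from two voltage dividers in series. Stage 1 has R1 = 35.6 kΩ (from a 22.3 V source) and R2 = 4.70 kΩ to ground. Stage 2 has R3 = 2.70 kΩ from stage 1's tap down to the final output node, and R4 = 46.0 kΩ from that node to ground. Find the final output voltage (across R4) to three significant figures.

V_out ≈ 2.26 V

Stage 2 presents R3+R4 = 48.70 kΩ as a load on stage 1's tap.
Stage 1's lower leg becomes R2‖(R3+R4) = 4.286 kΩ, so V_mid = 22.3 × 4.286/39.89 = 2.396 V.
Stage 2 is itself unloaded: V_out = V_mid × R4/(R3+R4) = 2.396 × 46.0/48.70 = 2.26 V.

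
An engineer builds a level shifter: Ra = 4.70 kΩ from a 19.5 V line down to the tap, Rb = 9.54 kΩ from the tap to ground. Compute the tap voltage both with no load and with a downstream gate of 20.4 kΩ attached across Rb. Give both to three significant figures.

Open-circuit: V = 19.5 × 9.54/(4.70 + 9.54) = 13.1 V.
With the load, Rb becomes Rb‖R_L = 6.500 kΩ, so V = 19.5 × 6.500/11.20 = 11.3 V.

Unloaded: 13.1 V; loaded: 11.3 V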